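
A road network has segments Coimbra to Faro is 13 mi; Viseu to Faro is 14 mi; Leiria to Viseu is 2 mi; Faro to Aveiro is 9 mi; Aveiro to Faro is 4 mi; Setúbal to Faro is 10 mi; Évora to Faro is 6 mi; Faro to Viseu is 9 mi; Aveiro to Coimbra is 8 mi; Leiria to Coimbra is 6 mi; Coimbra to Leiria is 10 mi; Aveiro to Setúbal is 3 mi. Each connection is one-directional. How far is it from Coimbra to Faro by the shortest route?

Candidate routes:
Coimbra → Leiria → Viseu → Faro: 10 + 2 + 14 = 26
Coimbra → Faro: 13
Shortest: 13 mi.

13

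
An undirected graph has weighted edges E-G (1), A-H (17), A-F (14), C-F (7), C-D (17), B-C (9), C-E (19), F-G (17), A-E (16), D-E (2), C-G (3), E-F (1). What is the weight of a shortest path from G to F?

Checking several routes:
G→F: 17
G→C→E→F: 3 + 19 + 1 = 23
G→C→D→E→F: 3 + 17 + 2 + 1 = 23
G→E→F: 1 + 1 = 2
G→C→F: 3 + 7 = 10
Shortest: 2.

2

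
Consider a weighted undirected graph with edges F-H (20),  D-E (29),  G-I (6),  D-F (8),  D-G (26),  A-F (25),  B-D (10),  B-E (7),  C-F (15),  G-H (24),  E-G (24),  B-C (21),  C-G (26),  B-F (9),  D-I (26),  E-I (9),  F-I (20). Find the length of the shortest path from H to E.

36

A few of the H→E routes:
H - F - D - B - E: 20 + 8 + 10 + 7 = 45
H - F - B - E: 20 + 9 + 7 = 36
H - G - E: 24 + 24 = 48
H - G - I - E: 24 + 6 + 9 = 39
The minimum is 36.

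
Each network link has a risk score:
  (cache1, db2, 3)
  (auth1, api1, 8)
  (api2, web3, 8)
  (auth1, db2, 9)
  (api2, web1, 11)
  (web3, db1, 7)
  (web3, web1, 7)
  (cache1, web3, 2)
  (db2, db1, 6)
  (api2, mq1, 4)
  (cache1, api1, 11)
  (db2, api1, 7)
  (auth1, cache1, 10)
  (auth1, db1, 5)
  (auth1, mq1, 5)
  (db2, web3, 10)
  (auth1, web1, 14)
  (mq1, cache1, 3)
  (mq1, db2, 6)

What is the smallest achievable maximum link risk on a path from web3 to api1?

7

A few of the web3→api1 routes:
web3 - db1 - db2 - api1: max(7, 6, 7) = 7
web3 - db1 - auth1 - mq1 - cache1 - db2 - api1: max(7, 5, 5, 3, 3, 7) = 7
web3 - db1 - auth1 - mq1 - db2 - api1: max(7, 5, 5, 6, 7) = 7
web3 - cache1 - db2 - api1: max(2, 3, 7) = 7
Best route has worst link 7.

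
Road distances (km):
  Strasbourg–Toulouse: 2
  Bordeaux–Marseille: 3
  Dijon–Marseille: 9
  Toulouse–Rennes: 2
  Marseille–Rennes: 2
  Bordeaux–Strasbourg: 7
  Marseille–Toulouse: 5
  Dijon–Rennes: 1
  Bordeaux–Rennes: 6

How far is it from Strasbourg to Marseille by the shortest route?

6

Comparing a few candidate routes:
Strasbourg-Toulouse-Rennes-Bordeaux-Marseille: 2 + 2 + 6 + 3 = 13
Strasbourg-Bordeaux-Marseille: 7 + 3 = 10
Strasbourg-Toulouse-Marseille: 2 + 5 = 7
Strasbourg-Toulouse-Rennes-Marseille: 2 + 2 + 2 = 6
Strasbourg-Toulouse-Rennes-Dijon-Marseille: 2 + 2 + 1 + 9 = 14
Best route has total 6 km.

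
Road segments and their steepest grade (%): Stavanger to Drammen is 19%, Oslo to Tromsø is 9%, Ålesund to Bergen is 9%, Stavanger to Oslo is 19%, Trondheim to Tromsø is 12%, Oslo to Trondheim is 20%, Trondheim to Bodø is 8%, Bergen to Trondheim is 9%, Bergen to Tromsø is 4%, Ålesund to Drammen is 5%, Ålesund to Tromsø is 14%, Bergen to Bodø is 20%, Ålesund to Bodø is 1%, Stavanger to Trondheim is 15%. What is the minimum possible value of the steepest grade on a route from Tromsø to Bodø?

9

Checking several routes:
Tromsø -> Bergen -> Ålesund -> Bodø: max(4, 9, 1) = 9
Tromsø -> Bergen -> Trondheim -> Bodø: max(4, 9, 8) = 9
Tromsø -> Trondheim -> Bergen -> Ålesund -> Bodø: max(12, 9, 9, 1) = 12
The minimum achievable maximum is 9%.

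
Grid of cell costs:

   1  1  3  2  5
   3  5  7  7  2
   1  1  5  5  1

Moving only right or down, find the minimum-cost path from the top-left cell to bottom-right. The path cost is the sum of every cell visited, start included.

One optimal route is (0,0) -> (0,1) -> (0,2) -> (0,3) -> (0,4) -> (1,4) -> (2,4).
Its cost is 1 + 1 + 3 + 2 + 5 + 2 + 1 = 15.

15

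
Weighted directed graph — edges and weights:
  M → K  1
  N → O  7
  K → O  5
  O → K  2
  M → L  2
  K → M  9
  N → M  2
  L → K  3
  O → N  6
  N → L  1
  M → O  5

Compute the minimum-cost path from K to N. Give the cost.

11

Routes from K to N:
K-O-N: 5 + 6 = 11
K-M-O-N: 9 + 5 + 6 = 20
Shortest: 11.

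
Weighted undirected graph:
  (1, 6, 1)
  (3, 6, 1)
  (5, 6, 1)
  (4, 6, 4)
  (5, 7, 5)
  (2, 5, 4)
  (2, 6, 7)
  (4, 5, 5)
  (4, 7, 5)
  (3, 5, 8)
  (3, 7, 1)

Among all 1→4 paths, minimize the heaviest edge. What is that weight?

Comparing a few candidate routes:
1 → 6 → 5 → 7 → 4: max(1, 1, 5, 5) = 5
1 → 6 → 5 → 4: max(1, 1, 5) = 5
1 → 6 → 4: max(1, 4) = 4
1 → 6 → 3 → 7 → 4: max(1, 1, 1, 5) = 5
1 → 6 → 3 → 7 → 5 → 4: max(1, 1, 1, 5, 5) = 5
1 → 6 → 2 → 5 → 4: max(1, 7, 4, 5) = 7
Best route has worst link 4.

4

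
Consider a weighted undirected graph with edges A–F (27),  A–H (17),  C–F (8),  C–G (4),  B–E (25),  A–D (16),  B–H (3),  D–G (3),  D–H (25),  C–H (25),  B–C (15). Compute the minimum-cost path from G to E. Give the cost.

Some routes from G to E:
G - C - H - B - E: 4 + 25 + 3 + 25 = 57
G - D - A - H - B - E: 3 + 16 + 17 + 3 + 25 = 64
G - C - B - E: 4 + 15 + 25 = 44
G - D - H - B - E: 3 + 25 + 3 + 25 = 56
G - C - F - A - H - B - E: 4 + 8 + 27 + 17 + 3 + 25 = 84
Best route has total 44.

44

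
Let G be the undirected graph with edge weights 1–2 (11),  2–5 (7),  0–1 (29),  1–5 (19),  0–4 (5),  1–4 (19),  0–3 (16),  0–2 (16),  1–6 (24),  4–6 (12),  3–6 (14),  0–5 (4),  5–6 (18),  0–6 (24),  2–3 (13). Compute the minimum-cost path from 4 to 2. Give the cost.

16

Comparing a few candidate routes:
4 -> 1 -> 2: 19 + 11 = 30
4 -> 0 -> 5 -> 2: 5 + 4 + 7 = 16
4 -> 0 -> 2: 5 + 16 = 21
4 -> 0 -> 3 -> 2: 5 + 16 + 13 = 34
Best route has total 16.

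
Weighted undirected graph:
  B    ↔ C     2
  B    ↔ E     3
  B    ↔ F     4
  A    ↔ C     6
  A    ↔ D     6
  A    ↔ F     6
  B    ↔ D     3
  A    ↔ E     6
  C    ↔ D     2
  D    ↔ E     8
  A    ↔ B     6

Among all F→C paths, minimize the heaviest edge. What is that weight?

Some routes from F to C:
F→B→D→A→C: max(4, 3, 6, 6) = 6
F→B→C: max(4, 2) = 4
F→B→D→C: max(4, 3, 2) = 4
The minimum achievable maximum is 4.

4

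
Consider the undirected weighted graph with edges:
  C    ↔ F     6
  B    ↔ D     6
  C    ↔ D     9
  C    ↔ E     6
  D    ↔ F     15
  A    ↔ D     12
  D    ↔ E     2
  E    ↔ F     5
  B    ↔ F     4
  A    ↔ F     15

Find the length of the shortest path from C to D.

8

Checking several routes:
C → E → D: 6 + 2 = 8
C → F → D: 6 + 15 = 21
C → F → E → D: 6 + 5 + 2 = 13
C → E → F → B → D: 6 + 5 + 4 + 6 = 21
C → F → B → D: 6 + 4 + 6 = 16
C → D: 9
Best route has total 8.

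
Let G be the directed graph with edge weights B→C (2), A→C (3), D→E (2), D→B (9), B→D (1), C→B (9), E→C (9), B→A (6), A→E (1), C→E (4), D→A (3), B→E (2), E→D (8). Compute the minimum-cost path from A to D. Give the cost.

9

Paths from A to D:
A -> C -> B -> D: 3 + 9 + 1 = 13
A -> E -> C -> B -> D: 1 + 9 + 9 + 1 = 20
A -> E -> D: 1 + 8 = 9
A -> C -> E -> D: 3 + 4 + 8 = 15
A -> C -> B -> E -> D: 3 + 9 + 2 + 8 = 22
Best route has total 9.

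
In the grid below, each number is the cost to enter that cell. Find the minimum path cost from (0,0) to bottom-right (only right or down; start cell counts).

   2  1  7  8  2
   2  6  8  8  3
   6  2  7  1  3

Path (0,0)→(0,1)→(1,1)→(2,1)→(2,2)→(2,3)→(2,4): 2 + 1 + 6 + 2 + 7 + 1 + 3 = 22.
(Top row then right column would cost 26.)

22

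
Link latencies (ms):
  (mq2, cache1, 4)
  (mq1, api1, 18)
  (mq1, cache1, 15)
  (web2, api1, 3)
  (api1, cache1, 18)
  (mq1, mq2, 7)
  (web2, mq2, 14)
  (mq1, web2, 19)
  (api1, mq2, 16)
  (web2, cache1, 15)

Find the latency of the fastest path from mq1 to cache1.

11

Checking several routes:
mq1 → cache1: 15
mq1 → api1 → cache1: 18 + 18 = 36
mq1 → web2 → cache1: 19 + 15 = 34
mq1 → api1 → web2 → cache1: 18 + 3 + 15 = 36
mq1 → mq2 → cache1: 7 + 4 = 11
mq1 → mq2 → web2 → cache1: 7 + 14 + 15 = 36
Best route has total 11 ms.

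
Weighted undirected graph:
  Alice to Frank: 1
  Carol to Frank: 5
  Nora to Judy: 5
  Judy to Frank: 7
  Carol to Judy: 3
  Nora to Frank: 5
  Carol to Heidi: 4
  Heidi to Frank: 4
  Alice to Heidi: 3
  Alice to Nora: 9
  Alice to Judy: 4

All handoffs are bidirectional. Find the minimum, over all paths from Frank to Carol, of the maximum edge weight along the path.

A few of the Frank→Carol routes:
Frank - Alice - Judy - Carol: max(1, 4, 3) = 4
Frank - Heidi - Carol: max(4, 4) = 4
Frank - Heidi - Alice - Judy - Carol: max(4, 3, 4, 3) = 4
Frank - Alice - Heidi - Carol: max(1, 3, 4) = 4
Smallest bottleneck: 4.

4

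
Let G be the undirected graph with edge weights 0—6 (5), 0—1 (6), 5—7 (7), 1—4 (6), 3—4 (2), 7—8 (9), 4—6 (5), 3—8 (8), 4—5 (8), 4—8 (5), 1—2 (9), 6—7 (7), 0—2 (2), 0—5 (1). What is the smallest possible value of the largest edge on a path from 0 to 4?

5

A few of the 0→4 routes:
0→5→7→6→4: max(1, 7, 7, 5) = 7
0→1→4: max(6, 6) = 6
0→6→4: max(5, 5) = 5
Best route has worst link 5.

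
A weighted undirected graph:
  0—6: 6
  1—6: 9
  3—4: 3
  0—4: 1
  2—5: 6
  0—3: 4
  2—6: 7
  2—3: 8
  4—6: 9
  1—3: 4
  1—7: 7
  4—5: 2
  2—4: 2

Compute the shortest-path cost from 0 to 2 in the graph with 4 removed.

12

Comparing a few candidate routes:
0 -> 3 -> 2: 4 + 8 = 12
0 -> 6 -> 2: 6 + 7 = 13
0 -> 3 -> 1 -> 6 -> 2: 4 + 4 + 9 + 7 = 24
The minimum is 12.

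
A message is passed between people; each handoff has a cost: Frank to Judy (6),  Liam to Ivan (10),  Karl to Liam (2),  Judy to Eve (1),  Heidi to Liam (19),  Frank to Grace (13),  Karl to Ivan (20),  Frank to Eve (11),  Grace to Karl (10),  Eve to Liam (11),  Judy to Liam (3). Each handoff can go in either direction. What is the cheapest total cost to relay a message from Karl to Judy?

Checking several routes:
Karl-Liam-Eve-Judy: 2 + 11 + 1 = 14
Karl-Liam-Judy: 2 + 3 = 5
Karl-Ivan-Liam-Judy: 20 + 10 + 3 = 33
Karl-Liam-Eve-Frank-Judy: 2 + 11 + 11 + 6 = 30
Karl-Grace-Frank-Eve-Judy: 10 + 13 + 11 + 1 = 35
Karl-Grace-Frank-Judy: 10 + 13 + 6 = 29
Shortest: 5.

5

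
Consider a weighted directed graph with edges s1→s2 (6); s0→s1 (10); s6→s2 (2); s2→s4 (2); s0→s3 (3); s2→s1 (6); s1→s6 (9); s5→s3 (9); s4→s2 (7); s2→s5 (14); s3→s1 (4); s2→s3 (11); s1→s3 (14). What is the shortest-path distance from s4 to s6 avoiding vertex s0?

Routes from s4 to s6 avoiding s0:
s4 -> s2 -> s3 -> s1 -> s6: 7 + 11 + 4 + 9 = 31
s4 -> s2 -> s5 -> s3 -> s1 -> s6: 7 + 14 + 9 + 4 + 9 = 43
s4 -> s2 -> s1 -> s6: 7 + 6 + 9 = 22
The minimum is 22.

22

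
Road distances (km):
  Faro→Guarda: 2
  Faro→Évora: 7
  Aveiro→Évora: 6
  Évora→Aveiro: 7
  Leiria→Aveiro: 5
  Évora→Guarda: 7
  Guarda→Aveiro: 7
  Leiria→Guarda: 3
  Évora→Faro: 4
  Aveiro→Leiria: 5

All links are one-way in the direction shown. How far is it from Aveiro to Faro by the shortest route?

10

Routes from Aveiro to Faro:
Aveiro → Évora → Faro: 6 + 4 = 10
Best route has total 10 km.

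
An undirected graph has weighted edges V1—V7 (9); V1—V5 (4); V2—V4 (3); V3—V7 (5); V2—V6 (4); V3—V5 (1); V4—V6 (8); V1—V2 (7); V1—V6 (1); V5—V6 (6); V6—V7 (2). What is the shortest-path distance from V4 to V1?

Checking several routes:
V4-V6-V5-V1: 8 + 6 + 4 = 18
V4-V2-V1: 3 + 7 = 10
V4-V2-V6-V7-V1: 3 + 4 + 2 + 9 = 18
V4-V6-V1: 8 + 1 = 9
V4-V2-V6-V1: 3 + 4 + 1 = 8
V4-V2-V6-V5-V1: 3 + 4 + 6 + 4 = 17
Shortest: 8.

8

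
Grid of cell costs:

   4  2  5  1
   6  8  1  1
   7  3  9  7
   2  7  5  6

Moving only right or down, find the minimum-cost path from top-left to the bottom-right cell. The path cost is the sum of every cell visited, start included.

Take [0,0]→[0,1]→[0,2]→[0,3]→[1,3]→[2,3]→[3,3] for a total of 4 + 2 + 5 + 1 + 1 + 7 + 6 = 26.

26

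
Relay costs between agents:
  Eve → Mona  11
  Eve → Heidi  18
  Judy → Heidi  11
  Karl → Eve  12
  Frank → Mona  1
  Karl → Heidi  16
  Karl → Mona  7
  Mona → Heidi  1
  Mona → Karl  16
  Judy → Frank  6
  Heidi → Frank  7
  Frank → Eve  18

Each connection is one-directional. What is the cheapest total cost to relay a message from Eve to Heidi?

12

Candidate routes:
Eve→Heidi: 18
Eve→Mona→Karl→Heidi: 11 + 16 + 16 = 43
Eve→Mona→Heidi: 11 + 1 = 12
The minimum is 12.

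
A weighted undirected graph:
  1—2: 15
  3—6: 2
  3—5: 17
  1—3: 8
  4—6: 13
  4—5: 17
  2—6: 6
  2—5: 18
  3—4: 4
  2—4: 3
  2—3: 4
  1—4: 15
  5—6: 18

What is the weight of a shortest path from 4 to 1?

12

A few of the 4→1 routes:
4 → 1: 15
4 → 3 → 1: 4 + 8 = 12
4 → 2 → 3 → 1: 3 + 4 + 8 = 15
4 → 2 → 6 → 3 → 1: 3 + 6 + 2 + 8 = 19
4 → 2 → 1: 3 + 15 = 18
Best route has total 12.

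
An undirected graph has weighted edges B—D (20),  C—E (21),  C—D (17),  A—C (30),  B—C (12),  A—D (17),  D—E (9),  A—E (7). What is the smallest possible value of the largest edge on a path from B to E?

Comparing a few candidate routes:
B - C - D - A - E: max(12, 17, 17, 7) = 17
B - D - E: max(20, 9) = 20
B - C - D - E: max(12, 17, 9) = 17
B - D - A - E: max(20, 17, 7) = 20
The minimum achievable maximum is 17.

17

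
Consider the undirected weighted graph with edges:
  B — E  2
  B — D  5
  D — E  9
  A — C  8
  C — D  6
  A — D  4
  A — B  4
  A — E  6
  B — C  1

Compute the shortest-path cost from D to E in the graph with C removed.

Comparing a few candidate routes:
D → E: 9
D → A → E: 4 + 6 = 10
D → B → E: 5 + 2 = 7
Shortest: 7.

7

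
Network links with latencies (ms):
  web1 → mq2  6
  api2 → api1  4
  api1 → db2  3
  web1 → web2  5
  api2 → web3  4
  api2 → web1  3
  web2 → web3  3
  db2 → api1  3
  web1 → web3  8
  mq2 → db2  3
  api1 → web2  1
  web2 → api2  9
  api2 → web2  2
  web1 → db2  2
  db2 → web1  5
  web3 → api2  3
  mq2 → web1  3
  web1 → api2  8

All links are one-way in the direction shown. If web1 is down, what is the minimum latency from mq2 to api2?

Routes from mq2 to api2 avoiding web1:
mq2→db2→api1→web2→web3→api2: 3 + 3 + 1 + 3 + 3 = 13
mq2→db2→api1→web2→api2: 3 + 3 + 1 + 9 = 16
The minimum is 13 ms.

13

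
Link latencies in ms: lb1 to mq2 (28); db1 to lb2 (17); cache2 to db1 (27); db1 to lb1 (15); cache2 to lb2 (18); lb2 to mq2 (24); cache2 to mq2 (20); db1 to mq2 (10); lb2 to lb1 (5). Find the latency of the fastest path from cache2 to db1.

27

Checking several routes:
cache2 → mq2 → db1: 20 + 10 = 30
cache2 → db1: 27
cache2 → lb2 → db1: 18 + 17 = 35
cache2 → lb2 → lb1 → db1: 18 + 5 + 15 = 38
cache2 → lb2 → mq2 → db1: 18 + 24 + 10 = 52
The minimum is 27 ms.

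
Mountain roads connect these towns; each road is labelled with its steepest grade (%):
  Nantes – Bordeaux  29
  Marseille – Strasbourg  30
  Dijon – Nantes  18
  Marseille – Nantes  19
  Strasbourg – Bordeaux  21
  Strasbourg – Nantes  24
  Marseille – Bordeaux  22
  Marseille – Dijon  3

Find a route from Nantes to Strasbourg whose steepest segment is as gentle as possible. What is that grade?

22

A few of the Nantes→Strasbourg routes:
Nantes - Strasbourg: max(24) = 24
Nantes - Marseille - Strasbourg: max(19, 30) = 30
Nantes - Dijon - Marseille - Bordeaux - Strasbourg: max(18, 3, 22, 21) = 22
Nantes - Bordeaux - Strasbourg: max(29, 21) = 29
Nantes - Marseille - Bordeaux - Strasbourg: max(19, 22, 21) = 22
Best route has worst link 22%.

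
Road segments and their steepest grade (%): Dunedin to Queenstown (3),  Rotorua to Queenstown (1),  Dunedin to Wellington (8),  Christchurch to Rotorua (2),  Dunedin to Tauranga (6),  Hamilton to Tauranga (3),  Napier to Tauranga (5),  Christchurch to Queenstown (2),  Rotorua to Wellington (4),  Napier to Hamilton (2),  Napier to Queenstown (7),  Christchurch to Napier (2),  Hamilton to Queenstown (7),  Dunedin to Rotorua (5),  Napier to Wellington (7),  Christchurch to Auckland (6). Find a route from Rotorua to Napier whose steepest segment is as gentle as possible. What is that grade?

A few of the Rotorua→Napier routes:
Rotorua -> Queenstown -> Christchurch -> Napier: max(1, 2, 2) = 2
Rotorua -> Dunedin -> Queenstown -> Christchurch -> Napier: max(5, 3, 2, 2) = 5
Rotorua -> Christchurch -> Napier: max(2, 2) = 2
Rotorua -> Christchurch -> Queenstown -> Dunedin -> Tauranga -> Napier: max(2, 2, 3, 6, 5) = 6
Smallest bottleneck: 2%.

2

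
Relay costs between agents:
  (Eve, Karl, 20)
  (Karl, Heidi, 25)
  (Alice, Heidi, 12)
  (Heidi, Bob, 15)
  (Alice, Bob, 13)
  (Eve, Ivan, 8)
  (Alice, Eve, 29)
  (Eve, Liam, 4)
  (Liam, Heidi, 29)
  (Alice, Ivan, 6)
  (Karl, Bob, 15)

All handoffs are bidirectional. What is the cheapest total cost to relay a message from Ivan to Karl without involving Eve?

Checking several routes:
Ivan→Alice→Bob→Karl: 6 + 13 + 15 = 34
Ivan→Alice→Heidi→Bob→Karl: 6 + 12 + 15 + 15 = 48
Ivan→Alice→Heidi→Karl: 6 + 12 + 25 = 43
Best route has total 34.

34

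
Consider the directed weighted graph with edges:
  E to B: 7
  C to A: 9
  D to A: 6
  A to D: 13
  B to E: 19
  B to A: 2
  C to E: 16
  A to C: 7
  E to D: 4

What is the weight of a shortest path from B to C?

9

Candidate routes:
B → A → C: 2 + 7 = 9
B → E → D → A → C: 19 + 4 + 6 + 7 = 36
The minimum is 9.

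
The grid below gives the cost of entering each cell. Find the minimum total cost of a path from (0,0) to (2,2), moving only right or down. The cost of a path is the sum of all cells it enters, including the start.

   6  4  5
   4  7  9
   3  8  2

23

Path (0,0) (1,0) (2,0) (2,1) (2,2): 6 + 4 + 3 + 8 + 2 = 23.
(Top row then right column would cost 26.)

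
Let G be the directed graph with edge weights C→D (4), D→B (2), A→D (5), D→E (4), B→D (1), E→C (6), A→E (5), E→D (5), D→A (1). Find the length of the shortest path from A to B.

7

Candidate routes:
A→D→B: 5 + 2 = 7
A→E→D→B: 5 + 5 + 2 = 12
A→E→C→D→B: 5 + 6 + 4 + 2 = 17
Shortest: 7.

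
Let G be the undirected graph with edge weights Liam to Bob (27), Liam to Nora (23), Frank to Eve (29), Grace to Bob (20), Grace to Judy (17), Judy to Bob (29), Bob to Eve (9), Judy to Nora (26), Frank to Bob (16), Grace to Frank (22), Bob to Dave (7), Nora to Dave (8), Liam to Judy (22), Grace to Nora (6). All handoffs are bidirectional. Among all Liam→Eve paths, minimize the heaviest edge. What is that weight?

22

Comparing a few candidate routes:
Liam - Judy - Grace - Nora - Dave - Bob - Eve: max(22, 17, 6, 8, 7, 9) = 22
Liam - Judy - Grace - Frank - Bob - Eve: max(22, 17, 22, 16, 9) = 22
Liam - Nora - Grace - Frank - Bob - Eve: max(23, 6, 22, 16, 9) = 23
Liam - Judy - Grace - Bob - Eve: max(22, 17, 20, 9) = 22
Liam - Nora - Grace - Bob - Eve: max(23, 6, 20, 9) = 23
Liam - Nora - Dave - Bob - Eve: max(23, 8, 7, 9) = 23
The minimum achievable maximum is 22.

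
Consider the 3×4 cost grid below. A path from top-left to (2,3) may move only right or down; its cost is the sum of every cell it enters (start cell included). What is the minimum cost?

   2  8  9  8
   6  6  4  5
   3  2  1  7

One optimal route is (0,0) -> (1,0) -> (2,0) -> (2,1) -> (2,2) -> (2,3).
Its cost is 2 + 6 + 3 + 2 + 1 + 7 = 21.
(Top row then right column would cost 39.)

21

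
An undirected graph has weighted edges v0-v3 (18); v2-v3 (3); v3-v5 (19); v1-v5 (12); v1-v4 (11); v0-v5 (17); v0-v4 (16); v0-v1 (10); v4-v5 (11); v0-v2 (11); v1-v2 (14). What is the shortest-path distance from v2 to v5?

Some routes from v2 to v5:
v2 - v1 - v5: 14 + 12 = 26
v2 - v1 - v4 - v5: 14 + 11 + 11 = 36
v2 - v0 - v1 - v5: 11 + 10 + 12 = 33
v2 - v0 - v5: 11 + 17 = 28
v2 - v3 - v5: 3 + 19 = 22
v2 - v3 - v0 - v5: 3 + 18 + 17 = 38
Shortest: 22.

22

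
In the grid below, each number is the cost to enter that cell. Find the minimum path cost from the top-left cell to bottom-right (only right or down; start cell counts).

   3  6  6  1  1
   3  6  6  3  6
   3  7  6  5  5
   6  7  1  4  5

32

Path r0c0 → r1c0 → r2c0 → r2c1 → r2c2 → r3c2 → r3c3 → r3c4: 3 + 3 + 3 + 7 + 6 + 1 + 4 + 5 = 32.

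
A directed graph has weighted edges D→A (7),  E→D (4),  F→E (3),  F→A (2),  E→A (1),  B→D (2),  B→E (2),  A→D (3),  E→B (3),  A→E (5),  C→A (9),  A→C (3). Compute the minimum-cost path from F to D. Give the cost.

5

Routes from F to D:
F→A→E→D: 2 + 5 + 4 = 11
F→A→D: 2 + 3 = 5
F→A→E→B→D: 2 + 5 + 3 + 2 = 12
F→E→D: 3 + 4 = 7
F→E→A→D: 3 + 1 + 3 = 7
F→E→B→D: 3 + 3 + 2 = 8
Shortest: 5.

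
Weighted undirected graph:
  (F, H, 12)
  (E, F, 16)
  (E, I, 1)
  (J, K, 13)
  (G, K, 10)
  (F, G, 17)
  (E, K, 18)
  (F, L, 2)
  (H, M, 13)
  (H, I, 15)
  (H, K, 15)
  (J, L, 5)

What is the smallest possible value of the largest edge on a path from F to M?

Some routes from F to M:
F→G→K→H→M: max(17, 10, 15, 13) = 17
F→L→J→K→H→M: max(2, 5, 13, 15, 13) = 15
F→E→I→H→M: max(16, 1, 15, 13) = 16
F→H→M: max(12, 13) = 13
F→L→J→K→E→I→H→M: max(2, 5, 13, 18, 1, 15, 13) = 18
Best route has worst link 13.

13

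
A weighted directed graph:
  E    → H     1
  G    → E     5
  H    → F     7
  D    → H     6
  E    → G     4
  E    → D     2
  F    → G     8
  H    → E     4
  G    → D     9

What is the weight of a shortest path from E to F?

Candidate routes:
E-G-D-H-F: 4 + 9 + 6 + 7 = 26
E-D-H-F: 2 + 6 + 7 = 15
E-H-F: 1 + 7 = 8
Shortest: 8.

8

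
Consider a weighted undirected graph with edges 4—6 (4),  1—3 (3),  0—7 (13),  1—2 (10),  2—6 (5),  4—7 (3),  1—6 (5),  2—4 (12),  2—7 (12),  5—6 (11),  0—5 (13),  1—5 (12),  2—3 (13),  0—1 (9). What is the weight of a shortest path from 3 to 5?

15

Comparing a few candidate routes:
3 → 1 → 0 → 5: 3 + 9 + 13 = 25
3 → 1 → 5: 3 + 12 = 15
3 → 1 → 6 → 5: 3 + 5 + 11 = 19
The minimum is 15.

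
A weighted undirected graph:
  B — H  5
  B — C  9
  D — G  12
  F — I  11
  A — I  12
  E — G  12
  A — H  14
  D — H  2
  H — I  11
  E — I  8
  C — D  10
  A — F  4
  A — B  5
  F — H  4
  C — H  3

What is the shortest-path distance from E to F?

A few of the E→F routes:
E → I → H → B → A → F: 8 + 11 + 5 + 5 + 4 = 33
E → I → F: 8 + 11 = 19
E → I → H → F: 8 + 11 + 4 = 23
E → I → A → B → H → F: 8 + 12 + 5 + 5 + 4 = 34
E → I → A → F: 8 + 12 + 4 = 24
E → G → D → H → F: 12 + 12 + 2 + 4 = 30
The minimum is 19.

19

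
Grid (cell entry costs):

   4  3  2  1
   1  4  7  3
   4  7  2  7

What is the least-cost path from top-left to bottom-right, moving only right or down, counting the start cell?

Take r0c0 → r0c1 → r0c2 → r0c3 → r1c3 → r2c3 for a total of 4 + 3 + 2 + 1 + 3 + 7 = 20.

20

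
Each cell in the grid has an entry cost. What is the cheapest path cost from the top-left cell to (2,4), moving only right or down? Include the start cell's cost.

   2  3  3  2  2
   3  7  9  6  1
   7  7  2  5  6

One optimal route is (0,0)→(0,1)→(0,2)→(0,3)→(0,4)→(1,4)→(2,4).
Its cost is 2 + 3 + 3 + 2 + 2 + 1 + 6 = 19.

19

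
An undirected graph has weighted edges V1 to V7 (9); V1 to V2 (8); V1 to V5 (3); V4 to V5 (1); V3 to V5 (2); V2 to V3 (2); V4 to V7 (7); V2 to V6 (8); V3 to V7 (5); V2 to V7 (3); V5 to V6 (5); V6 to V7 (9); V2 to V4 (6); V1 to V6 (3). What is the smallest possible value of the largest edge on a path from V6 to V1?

Checking several routes:
V6 -> V1: max(3) = 3
V6 -> V5 -> V4 -> V7 -> V2 -> V1: max(5, 1, 7, 3, 8) = 8
V6 -> V5 -> V4 -> V7 -> V3 -> V2 -> V1: max(5, 1, 7, 5, 2, 8) = 8
V6 -> V5 -> V3 -> V2 -> V1: max(5, 2, 2, 8) = 8
V6 -> V5 -> V4 -> V2 -> V1: max(5, 1, 6, 8) = 8
V6 -> V5 -> V1: max(5, 3) = 5
Best route has worst link 3.

3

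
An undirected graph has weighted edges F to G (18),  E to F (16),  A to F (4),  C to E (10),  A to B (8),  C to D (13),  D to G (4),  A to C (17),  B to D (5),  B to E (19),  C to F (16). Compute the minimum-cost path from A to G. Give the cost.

17

Comparing a few candidate routes:
A - B - D - G: 8 + 5 + 4 = 17
A - F - G: 4 + 18 = 22
A - C - D - G: 17 + 13 + 4 = 34
A - F - C - D - G: 4 + 16 + 13 + 4 = 37
Best route has total 17.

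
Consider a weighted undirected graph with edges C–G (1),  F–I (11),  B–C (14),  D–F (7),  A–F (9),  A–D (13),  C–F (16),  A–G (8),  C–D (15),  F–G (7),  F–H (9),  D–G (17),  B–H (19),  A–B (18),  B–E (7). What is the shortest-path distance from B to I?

A few of the B→I routes:
B→A→G→F→I: 18 + 8 + 7 + 11 = 44
B→C→F→I: 14 + 16 + 11 = 41
B→C→G→A→F→I: 14 + 1 + 8 + 9 + 11 = 43
B→H→F→I: 19 + 9 + 11 = 39
B→C→G→F→I: 14 + 1 + 7 + 11 = 33
B→A→F→I: 18 + 9 + 11 = 38
The minimum is 33.

33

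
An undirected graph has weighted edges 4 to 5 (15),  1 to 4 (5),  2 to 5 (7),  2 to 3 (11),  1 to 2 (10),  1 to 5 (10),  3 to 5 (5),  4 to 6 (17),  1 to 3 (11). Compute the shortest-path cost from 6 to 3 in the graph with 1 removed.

37

Routes from 6 to 3 avoiding 1:
6 -> 4 -> 5 -> 2 -> 3: 17 + 15 + 7 + 11 = 50
6 -> 4 -> 5 -> 3: 17 + 15 + 5 = 37
Shortest: 37.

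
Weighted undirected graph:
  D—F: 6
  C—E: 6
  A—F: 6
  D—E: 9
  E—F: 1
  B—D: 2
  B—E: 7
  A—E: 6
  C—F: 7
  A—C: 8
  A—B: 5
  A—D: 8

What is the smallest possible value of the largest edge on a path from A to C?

A few of the A→C routes:
A - F - E - C: max(6, 1, 6) = 6
A - B - D - F - E - C: max(5, 2, 6, 1, 6) = 6
A - E - C: max(6, 6) = 6
Smallest bottleneck: 6.

6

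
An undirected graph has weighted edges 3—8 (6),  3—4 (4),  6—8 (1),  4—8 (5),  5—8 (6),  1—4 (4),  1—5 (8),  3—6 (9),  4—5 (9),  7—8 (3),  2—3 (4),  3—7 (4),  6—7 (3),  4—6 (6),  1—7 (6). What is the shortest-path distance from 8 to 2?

10

Checking several routes:
8 -> 6 -> 4 -> 3 -> 2: 1 + 6 + 4 + 4 = 15
8 -> 6 -> 3 -> 2: 1 + 9 + 4 = 14
8 -> 6 -> 7 -> 3 -> 2: 1 + 3 + 4 + 4 = 12
8 -> 7 -> 3 -> 2: 3 + 4 + 4 = 11
8 -> 4 -> 3 -> 2: 5 + 4 + 4 = 13
8 -> 3 -> 2: 6 + 4 = 10
The minimum is 10.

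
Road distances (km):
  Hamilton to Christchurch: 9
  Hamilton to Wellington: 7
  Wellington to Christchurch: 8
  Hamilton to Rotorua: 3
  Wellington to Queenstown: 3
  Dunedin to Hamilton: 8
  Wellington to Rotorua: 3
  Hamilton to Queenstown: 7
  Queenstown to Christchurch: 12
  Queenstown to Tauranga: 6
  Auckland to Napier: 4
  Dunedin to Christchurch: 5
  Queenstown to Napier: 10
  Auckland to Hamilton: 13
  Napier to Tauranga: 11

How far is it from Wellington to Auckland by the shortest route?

Some routes from Wellington to Auckland:
Wellington - Rotorua - Hamilton - Auckland: 3 + 3 + 13 = 19
Wellington - Queenstown - Hamilton - Auckland: 3 + 7 + 13 = 23
Wellington - Queenstown - Napier - Auckland: 3 + 10 + 4 = 17
Wellington - Hamilton - Auckland: 7 + 13 = 20
Best route has total 17 km.

17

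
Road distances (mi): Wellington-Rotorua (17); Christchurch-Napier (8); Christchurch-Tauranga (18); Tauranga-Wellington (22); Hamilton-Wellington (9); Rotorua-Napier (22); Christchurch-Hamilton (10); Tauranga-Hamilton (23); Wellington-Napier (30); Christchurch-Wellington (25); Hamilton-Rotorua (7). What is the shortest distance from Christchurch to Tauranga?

Comparing a few candidate routes:
Christchurch→Tauranga: 18
Christchurch→Hamilton→Tauranga: 10 + 23 = 33
Christchurch→Wellington→Tauranga: 25 + 22 = 47
Christchurch→Hamilton→Wellington→Tauranga: 10 + 9 + 22 = 41
Best route has total 18 mi.

18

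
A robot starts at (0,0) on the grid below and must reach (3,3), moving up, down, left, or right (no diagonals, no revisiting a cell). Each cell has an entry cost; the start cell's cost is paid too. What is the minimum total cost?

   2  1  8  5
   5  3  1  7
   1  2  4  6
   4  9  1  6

Cheapest: [0,0]→[0,1]→[1,1]→[1,2]→[2,2]→[3,2]→[3,3]
  2 + 1 + 3 + 1 + 4 + 1 + 6 = 18

18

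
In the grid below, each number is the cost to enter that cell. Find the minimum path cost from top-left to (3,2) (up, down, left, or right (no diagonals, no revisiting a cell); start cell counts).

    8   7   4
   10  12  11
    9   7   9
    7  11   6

One optimal route is (0,0) (0,1) (0,2) (1,2) (2,2) (3,2).
Its cost is 8 + 7 + 4 + 11 + 9 + 6 = 45.

45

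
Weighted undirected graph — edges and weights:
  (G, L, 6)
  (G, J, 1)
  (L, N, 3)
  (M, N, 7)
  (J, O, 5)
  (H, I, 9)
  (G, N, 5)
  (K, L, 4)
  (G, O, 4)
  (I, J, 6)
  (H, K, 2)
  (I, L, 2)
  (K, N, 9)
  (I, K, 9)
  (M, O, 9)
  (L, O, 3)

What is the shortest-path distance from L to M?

Comparing a few candidate routes:
L-O-M: 3 + 9 = 12
L-G-O-M: 6 + 4 + 9 = 19
L-K-N-M: 4 + 9 + 7 = 20
L-O-G-N-M: 3 + 4 + 5 + 7 = 19
L-G-N-M: 6 + 5 + 7 = 18
L-N-M: 3 + 7 = 10
Shortest: 10.

10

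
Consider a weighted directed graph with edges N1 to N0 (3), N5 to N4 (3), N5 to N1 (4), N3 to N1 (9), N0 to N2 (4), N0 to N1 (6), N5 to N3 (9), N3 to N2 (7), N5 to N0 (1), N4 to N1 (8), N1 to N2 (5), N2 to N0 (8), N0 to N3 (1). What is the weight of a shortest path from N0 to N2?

Candidate routes:
N0-N1-N2: 6 + 5 = 11
N0-N3-N1-N2: 1 + 9 + 5 = 15
N0-N2: 4
N0-N3-N2: 1 + 7 = 8
The minimum is 4.

4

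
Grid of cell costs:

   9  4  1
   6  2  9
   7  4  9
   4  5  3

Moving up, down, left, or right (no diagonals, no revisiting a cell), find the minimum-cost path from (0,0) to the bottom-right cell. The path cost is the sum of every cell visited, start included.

27

One optimal route is r0c0 → r0c1 → r1c1 → r2c1 → r3c1 → r3c2.
Its cost is 9 + 4 + 2 + 4 + 5 + 3 = 27.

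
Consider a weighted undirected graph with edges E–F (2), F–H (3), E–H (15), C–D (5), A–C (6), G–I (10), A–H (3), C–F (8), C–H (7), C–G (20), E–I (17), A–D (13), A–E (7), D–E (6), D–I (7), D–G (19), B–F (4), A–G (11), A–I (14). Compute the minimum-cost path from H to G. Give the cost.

Checking several routes:
H-C-G: 7 + 20 = 27
H-A-G: 3 + 11 = 14
H-C-A-G: 7 + 6 + 11 = 24
H-A-I-G: 3 + 14 + 10 = 27
H-F-E-A-G: 3 + 2 + 7 + 11 = 23
The minimum is 14.

14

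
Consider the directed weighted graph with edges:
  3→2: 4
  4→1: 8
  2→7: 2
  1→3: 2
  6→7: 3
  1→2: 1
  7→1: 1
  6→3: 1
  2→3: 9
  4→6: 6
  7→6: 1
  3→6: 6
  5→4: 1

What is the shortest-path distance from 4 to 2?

9

Paths from 4 to 2:
4 - 6 - 7 - 1 - 2: 6 + 3 + 1 + 1 = 11
4 - 6 - 7 - 1 - 3 - 2: 6 + 3 + 1 + 2 + 4 = 16
4 - 1 - 3 - 2: 8 + 2 + 4 = 14
4 - 6 - 3 - 2: 6 + 1 + 4 = 11
4 - 1 - 2: 8 + 1 = 9
Best route has total 9.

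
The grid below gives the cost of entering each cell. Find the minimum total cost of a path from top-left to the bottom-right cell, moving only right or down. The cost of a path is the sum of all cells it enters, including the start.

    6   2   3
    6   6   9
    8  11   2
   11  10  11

Path [0,0] [0,1] [0,2] [1,2] [2,2] [3,2]: 6 + 2 + 3 + 9 + 2 + 11 = 33.

33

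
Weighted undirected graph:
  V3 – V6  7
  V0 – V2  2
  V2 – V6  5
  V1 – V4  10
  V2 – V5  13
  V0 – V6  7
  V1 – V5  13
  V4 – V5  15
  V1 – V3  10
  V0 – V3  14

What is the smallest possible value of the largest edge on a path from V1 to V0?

10

Comparing a few candidate routes:
V1 → V3 → V6 → V0: max(10, 7, 7) = 10
V1 → V5 → V2 → V6 → V0: max(13, 13, 5, 7) = 13
V1 → V3 → V6 → V2 → V0: max(10, 7, 5, 2) = 10
The minimum achievable maximum is 10.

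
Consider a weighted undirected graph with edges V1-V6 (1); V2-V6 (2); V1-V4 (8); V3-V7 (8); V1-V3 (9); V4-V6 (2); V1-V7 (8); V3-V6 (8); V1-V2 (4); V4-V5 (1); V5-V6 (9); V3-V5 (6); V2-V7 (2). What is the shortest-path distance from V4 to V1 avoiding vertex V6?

Paths from V4 to V1 avoiding V6:
V4→V5→V3→V7→V1: 1 + 6 + 8 + 8 = 23
V4→V1: 8
V4→V5→V3→V1: 1 + 6 + 9 = 16
V4→V5→V3→V7→V2→V1: 1 + 6 + 8 + 2 + 4 = 21
The minimum is 8.

8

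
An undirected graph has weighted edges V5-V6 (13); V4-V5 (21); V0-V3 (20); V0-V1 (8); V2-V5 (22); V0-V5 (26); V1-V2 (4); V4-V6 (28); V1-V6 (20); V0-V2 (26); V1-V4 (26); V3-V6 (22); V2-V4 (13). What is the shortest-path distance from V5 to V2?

22

Some routes from V5 to V2:
V5→V4→V2: 21 + 13 = 34
V5→V6→V1→V2: 13 + 20 + 4 = 37
V5→V2: 22
The minimum is 22.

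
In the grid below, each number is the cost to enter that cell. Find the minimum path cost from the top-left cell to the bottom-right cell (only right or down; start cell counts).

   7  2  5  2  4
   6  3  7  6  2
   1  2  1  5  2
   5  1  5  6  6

One optimal route is r0c0 -> r0c1 -> r1c1 -> r2c1 -> r2c2 -> r2c3 -> r2c4 -> r3c4.
Its cost is 7 + 2 + 3 + 2 + 1 + 5 + 2 + 6 = 28.
(Top row then right column would cost 30.)

28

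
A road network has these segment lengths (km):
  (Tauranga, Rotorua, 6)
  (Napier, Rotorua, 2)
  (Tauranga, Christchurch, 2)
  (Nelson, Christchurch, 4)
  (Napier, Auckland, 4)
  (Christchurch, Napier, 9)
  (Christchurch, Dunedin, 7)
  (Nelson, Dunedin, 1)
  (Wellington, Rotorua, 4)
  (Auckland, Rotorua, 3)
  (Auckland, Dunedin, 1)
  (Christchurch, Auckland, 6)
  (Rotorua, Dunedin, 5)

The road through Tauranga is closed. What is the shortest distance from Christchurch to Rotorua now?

Comparing a few candidate routes:
Christchurch → Nelson → Dunedin → Rotorua: 4 + 1 + 5 = 10
Christchurch → Napier → Rotorua: 9 + 2 = 11
Christchurch → Nelson → Dunedin → Auckland → Rotorua: 4 + 1 + 1 + 3 = 9
Christchurch → Dunedin → Auckland → Rotorua: 7 + 1 + 3 = 11
Christchurch → Auckland → Rotorua: 6 + 3 = 9
Best route has total 9 km.

9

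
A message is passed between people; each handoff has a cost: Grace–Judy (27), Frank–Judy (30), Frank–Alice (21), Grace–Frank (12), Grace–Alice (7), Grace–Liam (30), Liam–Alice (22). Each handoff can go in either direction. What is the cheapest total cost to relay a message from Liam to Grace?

29

Paths from Liam to Grace:
Liam - Alice - Grace: 22 + 7 = 29
Liam - Alice - Frank - Grace: 22 + 21 + 12 = 55
Liam - Grace: 30
Liam - Alice - Frank - Judy - Grace: 22 + 21 + 30 + 27 = 100
Best route has total 29.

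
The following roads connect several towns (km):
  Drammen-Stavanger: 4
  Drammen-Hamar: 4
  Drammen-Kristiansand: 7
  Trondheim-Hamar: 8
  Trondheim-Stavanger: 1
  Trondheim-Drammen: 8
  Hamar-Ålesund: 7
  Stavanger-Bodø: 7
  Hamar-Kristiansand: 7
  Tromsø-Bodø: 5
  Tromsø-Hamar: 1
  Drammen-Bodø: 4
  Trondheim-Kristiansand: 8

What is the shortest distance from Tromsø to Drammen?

5

A few of the Tromsø→Drammen routes:
Tromsø -> Bodø -> Stavanger -> Drammen: 5 + 7 + 4 = 16
Tromsø -> Hamar -> Trondheim -> Stavanger -> Drammen: 1 + 8 + 1 + 4 = 14
Tromsø -> Hamar -> Trondheim -> Drammen: 1 + 8 + 8 = 17
Tromsø -> Hamar -> Kristiansand -> Drammen: 1 + 7 + 7 = 15
Tromsø -> Hamar -> Drammen: 1 + 4 = 5
Tromsø -> Bodø -> Drammen: 5 + 4 = 9
The minimum is 5 km.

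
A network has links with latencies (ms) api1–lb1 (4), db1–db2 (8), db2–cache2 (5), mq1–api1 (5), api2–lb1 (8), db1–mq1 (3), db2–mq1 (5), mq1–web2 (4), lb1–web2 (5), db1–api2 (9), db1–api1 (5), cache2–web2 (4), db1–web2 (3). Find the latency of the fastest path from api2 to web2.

Checking several routes:
api2-lb1-api1-mq1-web2: 8 + 4 + 5 + 4 = 21
api2-lb1-api1-mq1-db1-web2: 8 + 4 + 5 + 3 + 3 = 23
api2-lb1-api1-db1-web2: 8 + 4 + 5 + 3 = 20
api2-db1-mq1-web2: 9 + 3 + 4 = 16
api2-lb1-web2: 8 + 5 = 13
api2-db1-web2: 9 + 3 = 12
The minimum is 12 ms.

12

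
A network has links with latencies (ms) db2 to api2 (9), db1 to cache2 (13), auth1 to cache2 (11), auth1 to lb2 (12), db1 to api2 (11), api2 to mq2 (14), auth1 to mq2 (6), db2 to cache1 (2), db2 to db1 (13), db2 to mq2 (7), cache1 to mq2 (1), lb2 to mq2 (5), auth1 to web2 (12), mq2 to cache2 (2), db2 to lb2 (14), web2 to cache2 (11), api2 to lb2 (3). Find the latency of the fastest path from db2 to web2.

16

Comparing a few candidate routes:
db2 - cache1 - mq2 - cache2 - web2: 2 + 1 + 2 + 11 = 16
db2 - cache1 - mq2 - cache2 - auth1 - web2: 2 + 1 + 2 + 11 + 12 = 28
db2 - cache1 - mq2 - auth1 - web2: 2 + 1 + 6 + 12 = 21
db2 - mq2 - auth1 - web2: 7 + 6 + 12 = 25
db2 - mq2 - cache2 - web2: 7 + 2 + 11 = 20
db2 - api2 - lb2 - mq2 - cache2 - web2: 9 + 3 + 5 + 2 + 11 = 30
The minimum is 16 ms.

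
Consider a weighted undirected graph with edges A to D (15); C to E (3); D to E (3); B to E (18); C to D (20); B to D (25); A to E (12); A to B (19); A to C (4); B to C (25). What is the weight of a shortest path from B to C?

Comparing a few candidate routes:
B -> E -> A -> C: 18 + 12 + 4 = 34
B -> A -> C: 19 + 4 = 23
B -> D -> E -> C: 25 + 3 + 3 = 31
B -> C: 25
B -> E -> C: 18 + 3 = 21
Best route has total 21.

21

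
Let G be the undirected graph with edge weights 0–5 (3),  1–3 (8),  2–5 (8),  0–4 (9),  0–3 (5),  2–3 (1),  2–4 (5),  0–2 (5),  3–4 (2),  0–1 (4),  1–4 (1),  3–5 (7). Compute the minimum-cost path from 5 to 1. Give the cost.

7

A few of the 5→1 routes:
5 - 0 - 3 - 4 - 1: 3 + 5 + 2 + 1 = 11
5 - 0 - 1: 3 + 4 = 7
5 - 2 - 3 - 4 - 1: 8 + 1 + 2 + 1 = 12
5 - 0 - 2 - 3 - 4 - 1: 3 + 5 + 1 + 2 + 1 = 12
5 - 0 - 4 - 1: 3 + 9 + 1 = 13
5 - 3 - 4 - 1: 7 + 2 + 1 = 10
Best route has total 7.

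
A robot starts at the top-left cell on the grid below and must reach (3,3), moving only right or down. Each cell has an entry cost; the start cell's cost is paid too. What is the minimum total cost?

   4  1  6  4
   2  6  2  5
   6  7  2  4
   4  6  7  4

23

Take r0c0→r0c1→r0c2→r1c2→r2c2→r2c3→r3c3 for a total of 4 + 1 + 6 + 2 + 2 + 4 + 4 = 23.
For comparison, the top-then-right route costs 28.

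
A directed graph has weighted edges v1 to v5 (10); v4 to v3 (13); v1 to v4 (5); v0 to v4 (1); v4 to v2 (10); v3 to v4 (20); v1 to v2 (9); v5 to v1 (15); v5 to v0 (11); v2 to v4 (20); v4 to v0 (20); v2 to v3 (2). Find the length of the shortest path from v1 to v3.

A few of the v1→v3 routes:
v1 - v4 - v2 - v3: 5 + 10 + 2 = 17
v1 - v2 - v3: 9 + 2 = 11
v1 - v4 - v3: 5 + 13 = 18
v1 - v5 - v0 - v4 - v2 - v3: 10 + 11 + 1 + 10 + 2 = 34
Best route has total 11.

11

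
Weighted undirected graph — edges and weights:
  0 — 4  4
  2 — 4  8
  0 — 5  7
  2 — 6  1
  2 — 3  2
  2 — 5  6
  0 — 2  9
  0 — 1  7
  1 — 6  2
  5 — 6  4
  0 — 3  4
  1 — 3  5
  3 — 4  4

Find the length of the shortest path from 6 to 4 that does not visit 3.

9

Comparing a few candidate routes:
6 -> 5 -> 2 -> 4: 4 + 6 + 8 = 18
6 -> 2 -> 4: 1 + 8 = 9
6 -> 5 -> 0 -> 4: 4 + 7 + 4 = 15
6 -> 2 -> 5 -> 0 -> 4: 1 + 6 + 7 + 4 = 18
6 -> 1 -> 0 -> 4: 2 + 7 + 4 = 13
6 -> 2 -> 0 -> 4: 1 + 9 + 4 = 14
Best route has total 9.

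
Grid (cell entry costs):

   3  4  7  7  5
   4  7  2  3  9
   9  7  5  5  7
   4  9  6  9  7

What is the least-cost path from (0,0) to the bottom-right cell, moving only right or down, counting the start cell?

38

Take [0,0] [0,1] [0,2] [1,2] [1,3] [2,3] [2,4] [3,4] for a total of 3 + 4 + 7 + 2 + 3 + 5 + 7 + 7 = 38.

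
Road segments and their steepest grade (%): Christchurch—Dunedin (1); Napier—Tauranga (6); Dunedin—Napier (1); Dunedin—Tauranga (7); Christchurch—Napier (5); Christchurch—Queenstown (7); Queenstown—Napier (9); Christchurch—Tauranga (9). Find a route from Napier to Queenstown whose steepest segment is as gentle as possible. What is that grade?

7

Paths from Napier to Queenstown:
Napier → Tauranga → Christchurch → Queenstown: max(6, 9, 7) = 9
Napier → Dunedin → Christchurch → Queenstown: max(1, 1, 7) = 7
Napier → Christchurch → Queenstown: max(5, 7) = 7
Napier → Dunedin → Tauranga → Christchurch → Queenstown: max(1, 7, 9, 7) = 9
Napier → Queenstown: max(9) = 9
Napier → Tauranga → Dunedin → Christchurch → Queenstown: max(6, 7, 1, 7) = 7
Best route has worst link 7%.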